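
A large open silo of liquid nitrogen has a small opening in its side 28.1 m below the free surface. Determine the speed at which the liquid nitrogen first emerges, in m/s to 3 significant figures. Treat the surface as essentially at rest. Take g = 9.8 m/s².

With the surface at rest and both surface and jet at atmospheric pressure, Bernoulli gives ρg h = ½ρv², so v = √(2gh) = √(2·9.8·28.1) = 23.5 m/s.

v ≈ 23.5 m/s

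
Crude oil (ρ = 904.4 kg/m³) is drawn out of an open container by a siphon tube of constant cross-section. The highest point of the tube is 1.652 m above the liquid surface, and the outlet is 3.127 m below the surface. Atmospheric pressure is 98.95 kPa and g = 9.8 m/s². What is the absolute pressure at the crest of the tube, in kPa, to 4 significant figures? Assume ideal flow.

56.59 kPa

The outlet speed comes from Torricelli: v = √(2g·3.127) = 7.829 m/s.
The bore is uniform, so the speed at the crest is the same v. Bernoulli surface→crest: P_atm = P_top + ½ρv² + ρg·h_top.
P_top = 98950 − ½·904.4·7.829² − 904.4·9.8·1.652 = 56590 Pa.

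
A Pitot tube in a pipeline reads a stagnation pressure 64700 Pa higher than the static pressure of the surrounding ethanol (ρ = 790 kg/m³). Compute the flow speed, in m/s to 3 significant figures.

The dynamic pressure equals the rise in static pressure at the stagnation point: ΔP = ½ρv².
v = √(2ΔP/ρ) = √(2·64700/790) = 12.8 m/s.

12.8 m/s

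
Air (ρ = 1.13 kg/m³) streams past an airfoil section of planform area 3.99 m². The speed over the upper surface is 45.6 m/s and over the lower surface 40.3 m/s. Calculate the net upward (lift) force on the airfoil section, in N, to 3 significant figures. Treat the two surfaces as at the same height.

The faster flow above has the lower pressure; Bernoulli (same height) gives ΔP = ½ρ(v_up² − v_low²).
ΔP = ½·1.13·(45.6² − 40.3²) = 257 Pa.
Lift = ΔP · A = 257 × 3.99 = 1030 N.

1030 N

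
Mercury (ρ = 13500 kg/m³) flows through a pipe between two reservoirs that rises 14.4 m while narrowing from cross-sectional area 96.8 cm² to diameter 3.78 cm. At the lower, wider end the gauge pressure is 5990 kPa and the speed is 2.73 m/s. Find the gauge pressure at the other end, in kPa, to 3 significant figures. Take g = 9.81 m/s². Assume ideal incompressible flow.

By continuity, v₂ = v₁·A₁/A₂ = 2.73·(96.8/11.2) = 23.5 m/s.
Applying Bernoulli between the two ends and solving for P₂: P₂ = P₁ + ½ρ(v₁² − v₂²) − ρgΔh.
P₂ = 5990000 + ½·13500·(2.73² − 23.5²) − 13500·9.81·(+14.4) = 5990000 + (-3690000) − (1910000) = 390000 Pa.

390 kPa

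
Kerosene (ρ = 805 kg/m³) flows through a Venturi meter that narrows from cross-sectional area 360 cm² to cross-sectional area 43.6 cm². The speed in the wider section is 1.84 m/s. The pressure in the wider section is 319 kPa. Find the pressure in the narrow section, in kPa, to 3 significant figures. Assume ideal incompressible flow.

By continuity, v₂ = v₁·A₁/A₂ = 1.84·(360/43.6) = 15.2 m/s.
Bernoulli (h₁ = h₂): P₁ − P₂ = ½ρ(v₂² − v₁²).
P₂ = P₁ − ½ρ(v₂² − v₁²) = 319000 − ½·805·(15.2² − 1.84²) = 319000 − 91500 = 227000 Pa.

P₂ = 227 kPa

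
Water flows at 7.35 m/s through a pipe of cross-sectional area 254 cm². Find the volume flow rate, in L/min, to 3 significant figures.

Q ≈ 11200 L/min

Q = A·v = 0.0254 m² × 7.35 m/s = 0.187 m³/s.
Converting: 0.187 m³/s × 60000 = 11200 L/min.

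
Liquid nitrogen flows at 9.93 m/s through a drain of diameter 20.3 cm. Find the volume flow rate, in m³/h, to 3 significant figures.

Q = A·v = 0.0324 m² × 9.93 m/s = 0.321 m³/s.
Converting: 0.321 m³/s × 3600 = 1160 m³/h.

Q = 1160 m³/h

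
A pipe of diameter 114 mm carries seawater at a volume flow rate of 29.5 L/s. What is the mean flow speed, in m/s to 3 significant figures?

Q = 29.5 L/s = 0.0295 m³/s.
v = Q/A = 0.0295 / 0.0102 = 2.89 m/s.

v ≈ 2.89 m/s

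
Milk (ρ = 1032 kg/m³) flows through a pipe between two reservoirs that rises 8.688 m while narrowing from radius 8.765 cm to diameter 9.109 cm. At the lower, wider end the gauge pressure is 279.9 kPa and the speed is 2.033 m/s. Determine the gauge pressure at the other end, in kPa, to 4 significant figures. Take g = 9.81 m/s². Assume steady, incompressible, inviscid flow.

Mass conservation (A₁v₁ = A₂v₂) gives v₂ = 2.033 × 241.4/65.17 = 7.529 m/s.
Bernoulli: P₁ + ½ρv₁² + ρg h₁ = P₂ + ½ρv₂² + ρg h₂, so P₂ = P₁ + ½ρ(v₁² − v₂²) − ρg(h₂ − h₁).
P₂ = 279900 + ½·1032·(2.033² − 7.529²) − 1032·9.81·(+8.688) = 279900 + (-27120) − (87960) = 164800 Pa.

164.8 kPa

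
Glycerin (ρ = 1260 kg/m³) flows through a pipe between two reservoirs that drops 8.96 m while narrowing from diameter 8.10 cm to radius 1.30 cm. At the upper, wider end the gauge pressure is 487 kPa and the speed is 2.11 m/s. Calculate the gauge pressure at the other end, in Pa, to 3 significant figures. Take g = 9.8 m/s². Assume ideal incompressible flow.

P₂ ≈ 336000 Pa

By continuity, v₂ = v₁·A₁/A₂ = 2.11·(51.5/5.31) = 20.5 m/s.
Bernoulli: P₁ + ½ρv₁² + ρg h₁ = P₂ + ½ρv₂² + ρg h₂, so P₂ = P₁ + ½ρ(v₁² − v₂²) − ρg(h₂ − h₁).
P₂ = 487000 + ½·1260·(2.11² − 20.5²) − 1260·9.8·(−8.96) = 487000 + (-261000) − (-111000) = 336000 Pa.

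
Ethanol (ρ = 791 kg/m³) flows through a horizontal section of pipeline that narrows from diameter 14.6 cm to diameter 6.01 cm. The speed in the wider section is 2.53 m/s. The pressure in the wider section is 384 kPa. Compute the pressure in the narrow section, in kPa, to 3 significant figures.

Mass conservation (A₁v₁ = A₂v₂) gives v₂ = 2.53 × 167/28.4 = 14.9 m/s.
With no height change, Bernoulli's equation is P₁ + ½ρv₁² = P₂ + ½ρv₂².
P₂ = P₁ − ½ρ(v₂² − v₁²) = 384000 − ½·791·(14.9² − 2.53²) = 384000 − 85600 = 298000 Pa.

P₂ = 298 kPa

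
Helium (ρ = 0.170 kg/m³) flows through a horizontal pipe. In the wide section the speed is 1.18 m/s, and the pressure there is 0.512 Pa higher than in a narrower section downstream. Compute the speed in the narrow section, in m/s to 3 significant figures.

2.72 m/s

Along the level pipe P + ½ρv² is conserved, hence v₂² = v₁² + 2(P₁ − P₂)/ρ.
v₂ = √(1.18² + 2·0.512/0.170) = √(1.39 + 6.02) = 2.72 m/s.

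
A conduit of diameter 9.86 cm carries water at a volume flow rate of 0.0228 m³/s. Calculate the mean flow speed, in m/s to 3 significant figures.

v ≈ 2.99 m/s

Q = 0.0228 m³/s = 0.0228 m³/s.
v = Q/A = 0.0228 / 0.00764 = 2.99 m/s.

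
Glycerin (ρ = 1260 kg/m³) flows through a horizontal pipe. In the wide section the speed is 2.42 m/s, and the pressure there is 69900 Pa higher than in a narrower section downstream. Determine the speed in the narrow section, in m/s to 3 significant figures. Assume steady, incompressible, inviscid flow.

v₂ ≈ 10.8 m/s

Along the level pipe P + ½ρv² is conserved, hence v₂² = v₁² + 2(P₁ − P₂)/ρ.
v₂ = √(2.42² + 2·69900/1260) = √(5.86 + 111) = 10.8 m/s.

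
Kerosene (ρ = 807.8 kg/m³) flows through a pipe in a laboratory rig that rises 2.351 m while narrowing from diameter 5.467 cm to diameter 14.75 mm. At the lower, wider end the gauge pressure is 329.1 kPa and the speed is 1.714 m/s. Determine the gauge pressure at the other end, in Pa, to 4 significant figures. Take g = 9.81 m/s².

The volume flow rate is constant, so v₂ = (A₁/A₂)v₁ = (23.47/1.709)·1.714 = 23.55 m/s.
Energy conservation along the streamline gives P₂ = P₁ − ½ρ(v₂² − v₁²) − ρg(h₂ − h₁).
P₂ = 329100 + ½·807.8·(1.714² − 23.55²) − 807.8·9.81·(+2.351) = 329100 + (-222700) − (18630) = 87720 Pa.

P₂ ≈ 87720 Pa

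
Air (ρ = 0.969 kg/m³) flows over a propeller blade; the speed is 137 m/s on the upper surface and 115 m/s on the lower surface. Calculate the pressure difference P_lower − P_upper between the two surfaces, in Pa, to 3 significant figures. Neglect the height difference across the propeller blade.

The pressure is lower where the speed is higher: ΔP = ½ρ(v_up² − v_low²).
ΔP = ½·0.969·(137² − 115²) = 2690 Pa.

ΔP ≈ 2690 Pa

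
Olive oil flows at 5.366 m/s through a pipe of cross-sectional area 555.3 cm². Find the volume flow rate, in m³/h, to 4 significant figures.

Q = A·v = 0.05553 m² × 5.366 m/s = 0.2980 m³/s.
Converting: 0.2980 m³/s × 3600 = 1073 m³/h.

1073 m³/h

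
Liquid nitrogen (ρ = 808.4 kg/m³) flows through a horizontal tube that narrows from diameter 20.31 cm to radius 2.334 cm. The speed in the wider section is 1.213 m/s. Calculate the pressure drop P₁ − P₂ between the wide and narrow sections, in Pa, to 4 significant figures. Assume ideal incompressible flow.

ΔP ≈ 212500 Pa

The volume flow rate is constant, so v₂ = (A₁/A₂)v₁ = (324.0/17.11)·1.213 = 22.96 m/s.
With no height change, Bernoulli's equation is P₁ + ½ρv₁² = P₂ + ½ρv₂².
P₁ − P₂ = ½·808.4·(22.96² − 1.213²) = ½·808.4·525.8 = 212500 Pa.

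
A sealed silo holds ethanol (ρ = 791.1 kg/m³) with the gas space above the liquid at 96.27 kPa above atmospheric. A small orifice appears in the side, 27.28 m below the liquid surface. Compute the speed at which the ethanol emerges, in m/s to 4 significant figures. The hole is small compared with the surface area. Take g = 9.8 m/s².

Take point 1 at the surface (v₁ ≈ 0) and point 2 at the hole (at atmospheric pressure). Bernoulli: P₁ + ρg h = P_atm + ½ρv₂².
With P₁ − P_atm = 96270 Pa, v₂ = √(2gh + 2ΔP/ρ) = √(2·9.8·27.28 + 2·96270/791.1) = 27.89 m/s.

v ≈ 27.89 m/s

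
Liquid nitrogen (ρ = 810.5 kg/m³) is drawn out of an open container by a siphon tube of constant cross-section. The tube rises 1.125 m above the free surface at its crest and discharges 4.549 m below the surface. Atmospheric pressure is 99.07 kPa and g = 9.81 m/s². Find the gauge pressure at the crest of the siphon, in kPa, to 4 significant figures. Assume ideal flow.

From the surface to the outlet (both open to atmosphere, surface at rest): v = √(2g·h_out) = √(2·9.81·4.549) = 9.447 m/s.
With constant cross-section the crest speed equals v; applying Bernoulli from the surface up to the crest, P_top = P_atm − ½ρv² − ρg·h_top.
P_top = 99070 − ½·810.5·9.447² − 810.5·9.81·1.125 = 53960 Pa. So P_gauge = P_top − P_atm = -45110 Pa.

-45.11 kPa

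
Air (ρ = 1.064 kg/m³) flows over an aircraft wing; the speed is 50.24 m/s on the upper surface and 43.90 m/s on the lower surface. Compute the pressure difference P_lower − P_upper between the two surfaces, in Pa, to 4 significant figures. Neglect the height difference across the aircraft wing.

ΔP = 317.5 Pa

With negligible Δh, P + ½ρv² is constant, so P_low − P_up = ½ρ(v_up² − v_low²).
ΔP = ½·1.064·(50.24² − 43.90²) = 317.5 Pa.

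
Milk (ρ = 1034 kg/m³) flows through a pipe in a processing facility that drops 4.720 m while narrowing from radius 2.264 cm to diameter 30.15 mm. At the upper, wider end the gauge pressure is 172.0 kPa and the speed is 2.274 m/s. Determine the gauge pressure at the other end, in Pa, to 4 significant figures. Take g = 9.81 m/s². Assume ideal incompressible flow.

Continuity gives A₁v₁ = A₂v₂, so v₂ = (16.10 cm²)/(7.139 cm²) × 2.274 m/s = 5.129 m/s.
Bernoulli: P₁ + ½ρv₁² + ρg h₁ = P₂ + ½ρv₂² + ρg h₂, so P₂ = P₁ + ½ρ(v₁² − v₂²) − ρg(h₂ − h₁).
P₂ = 172000 + ½·1034·(2.274² − 5.129²) − 1034·9.81·(−4.720) = 172000 + (-10930) − (-47880) = 209000 Pa.

P₂ ≈ 209000 Pa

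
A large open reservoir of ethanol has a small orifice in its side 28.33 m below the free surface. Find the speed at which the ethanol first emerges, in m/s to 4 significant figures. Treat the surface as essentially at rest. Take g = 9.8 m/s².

v ≈ 23.56 m/s

With the surface at rest and both surface and jet at atmospheric pressure, Bernoulli gives ρg h = ½ρv², so v = √(2gh) = √(2·9.8·28.33) = 23.56 m/s.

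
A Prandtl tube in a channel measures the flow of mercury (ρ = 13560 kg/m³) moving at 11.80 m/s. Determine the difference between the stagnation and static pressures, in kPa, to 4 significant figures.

The dynamic pressure equals the rise in static pressure at the stagnation point: ΔP = ½ρv².
ΔP = ½·13560·11.80² = 944000 Pa.

ΔP = 944.0 kPa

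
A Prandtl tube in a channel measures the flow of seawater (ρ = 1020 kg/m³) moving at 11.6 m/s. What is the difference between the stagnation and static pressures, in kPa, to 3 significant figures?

ΔP ≈ 68.6 kPa

At the stagnation point the flow is brought to rest, so Bernoulli gives P_stag − P_static = ½ρv².
ΔP = ½·1020·11.6² = 68600 Pa.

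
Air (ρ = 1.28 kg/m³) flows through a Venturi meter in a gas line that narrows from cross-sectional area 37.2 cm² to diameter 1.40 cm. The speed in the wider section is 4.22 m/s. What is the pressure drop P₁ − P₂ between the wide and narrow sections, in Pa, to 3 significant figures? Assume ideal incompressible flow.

ΔP ≈ 6640 Pa

The volume flow rate is constant, so v₂ = (A₁/A₂)v₁ = (37.2/1.54)·4.22 = 102 m/s.
Bernoulli (h₁ = h₂): P₁ − P₂ = ½ρ(v₂² − v₁²).
P₁ − P₂ = ½·1.28·(102² − 4.22²) = ½·1.28·10400 = 6640 Pa.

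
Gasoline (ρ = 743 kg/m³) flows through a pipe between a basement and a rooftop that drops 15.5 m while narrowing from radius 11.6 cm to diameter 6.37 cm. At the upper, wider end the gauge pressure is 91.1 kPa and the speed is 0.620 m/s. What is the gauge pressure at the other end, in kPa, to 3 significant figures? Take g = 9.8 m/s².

P₂ = 179 kPa

Mass conservation (A₁v₁ = A₂v₂) gives v₂ = 0.620 × 423/31.9 = 8.22 m/s.
Applying Bernoulli between the two ends and solving for P₂: P₂ = P₁ + ½ρ(v₁² − v₂²) − ρgΔh.
P₂ = 91100 + ½·743·(0.620² − 8.22²) − 743·9.8·(−15.5) = 91100 + (-25000) − (-113000) = 179000 Pa.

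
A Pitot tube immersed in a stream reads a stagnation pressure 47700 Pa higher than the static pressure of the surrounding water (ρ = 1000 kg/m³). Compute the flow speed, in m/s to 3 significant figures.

At the stagnation point the flow is brought to rest, so Bernoulli gives P_stag − P_static = ½ρv².
v = √(2ΔP/ρ) = √(2·47700/1000) = 9.77 m/s.

v = 9.77 m/s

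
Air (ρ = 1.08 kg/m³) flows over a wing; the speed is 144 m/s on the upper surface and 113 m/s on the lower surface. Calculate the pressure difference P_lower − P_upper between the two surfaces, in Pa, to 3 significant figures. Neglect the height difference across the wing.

4300 Pa

Bernoulli (same height): P_lower − P_upper = ½ρ(v_upper² − v_lower²).
ΔP = ½·1.08·(144² − 113²) = 4300 Pa.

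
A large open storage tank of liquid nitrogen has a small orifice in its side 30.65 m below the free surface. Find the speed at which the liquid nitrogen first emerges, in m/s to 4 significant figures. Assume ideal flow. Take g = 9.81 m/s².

With the surface at rest and both surface and jet at atmospheric pressure, Bernoulli gives ρg h = ½ρv², so v = √(2gh) = √(2·9.81·30.65) = 24.52 m/s.

v = 24.52 m/s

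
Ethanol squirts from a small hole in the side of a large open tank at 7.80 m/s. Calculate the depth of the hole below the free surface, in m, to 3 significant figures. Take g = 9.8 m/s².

For a small hole in a large open tank, ½v² = gh, giving h = v²/(2g).
h = 7.80²/(2·9.8) = 60.8/19.60 = 3.10 m.

h ≈ 3.10 m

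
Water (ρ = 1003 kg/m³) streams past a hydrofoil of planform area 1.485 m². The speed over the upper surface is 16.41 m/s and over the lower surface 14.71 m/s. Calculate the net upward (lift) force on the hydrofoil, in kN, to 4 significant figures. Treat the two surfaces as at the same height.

F ≈ 39.40 kN

With equal heights on the two surfaces, Bernoulli gives P_lower − P_upper = ½ρ(v_upper² − v_lower²).
ΔP = ½·1003·(16.41² − 14.71²) = 26530 Pa.
Lift = ΔP · A = 26530 × 1.485 = 39400 N.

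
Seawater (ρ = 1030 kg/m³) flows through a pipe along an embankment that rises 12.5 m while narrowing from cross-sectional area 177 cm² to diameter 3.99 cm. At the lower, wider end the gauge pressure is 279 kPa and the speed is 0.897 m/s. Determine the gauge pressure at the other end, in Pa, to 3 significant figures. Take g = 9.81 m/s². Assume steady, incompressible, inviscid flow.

P₂ ≈ 70100 Pa

By continuity, v₂ = v₁·A₁/A₂ = 0.897·(177/12.5) = 12.7 m/s.
Applying Bernoulli between the two ends and solving for P₂: P₂ = P₁ + ½ρ(v₁² − v₂²) − ρgΔh.
P₂ = 279000 + ½·1030·(0.897² − 12.7²) − 1030·9.81·(+12.5) = 279000 + (-82600) − (126000) = 70100 Pa.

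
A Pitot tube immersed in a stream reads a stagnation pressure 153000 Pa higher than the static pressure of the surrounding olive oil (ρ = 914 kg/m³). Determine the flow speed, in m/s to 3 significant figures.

The dynamic pressure equals the rise in static pressure at the stagnation point: ΔP = ½ρv².
v = √(2ΔP/ρ) = √(2·153000/914) = 18.3 m/s.

v ≈ 18.3 m/s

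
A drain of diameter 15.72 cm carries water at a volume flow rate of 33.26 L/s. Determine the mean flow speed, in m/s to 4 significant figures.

Q = 33.26 L/s = 0.03326 m³/s.
v = Q/A = 0.03326 / 0.01941 = 1.714 m/s.

v ≈ 1.714 m/s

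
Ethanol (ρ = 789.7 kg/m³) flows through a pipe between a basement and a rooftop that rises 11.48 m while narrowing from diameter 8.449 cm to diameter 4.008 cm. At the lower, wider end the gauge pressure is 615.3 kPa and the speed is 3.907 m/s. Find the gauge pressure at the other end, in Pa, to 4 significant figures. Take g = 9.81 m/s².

413400 Pa

The volume flow rate is constant, so v₂ = (A₁/A₂)v₁ = (56.07/12.62)·3.907 = 17.36 m/s.
Energy conservation along the streamline gives P₂ = P₁ − ½ρ(v₂² − v₁²) − ρg(h₂ − h₁).
P₂ = 615300 + ½·789.7·(3.907² − 17.36²) − 789.7·9.81·(+11.48) = 615300 + (-113000) − (88940) = 413400 Pa.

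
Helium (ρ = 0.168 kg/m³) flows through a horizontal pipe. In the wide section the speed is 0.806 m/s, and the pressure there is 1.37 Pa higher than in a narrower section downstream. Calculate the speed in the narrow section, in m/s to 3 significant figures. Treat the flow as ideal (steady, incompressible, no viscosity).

v₂ ≈ 4.12 m/s

With h₁ = h₂, rearranging Bernoulli gives v₂ = √(v₁² + 2ΔP/ρ).
v₂ = √(0.806² + 2·1.37/0.168) = √(0.650 + 16.3) = 4.12 m/s.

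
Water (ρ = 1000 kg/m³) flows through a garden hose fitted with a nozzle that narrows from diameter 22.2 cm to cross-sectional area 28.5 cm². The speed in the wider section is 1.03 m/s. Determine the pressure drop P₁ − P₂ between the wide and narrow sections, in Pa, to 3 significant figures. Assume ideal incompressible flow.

ΔP = 97300 Pa

Continuity gives A₁v₁ = A₂v₂, so v₂ = (387 cm²)/(28.5 cm²) × 1.03 m/s = 14.0 m/s.
Bernoulli (h₁ = h₂): P₁ − P₂ = ½ρ(v₂² − v₁²).
P₁ − P₂ = ½·1000·(14.0² − 1.03²) = ½·1000·195 = 97300 Pa.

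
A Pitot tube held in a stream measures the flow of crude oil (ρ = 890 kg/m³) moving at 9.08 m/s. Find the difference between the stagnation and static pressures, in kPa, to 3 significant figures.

ΔP ≈ 36.7 kPa

At the stagnation point the flow is brought to rest, so Bernoulli gives P_stag − P_static = ½ρv².
ΔP = ½·890·9.08² = 36700 Pa.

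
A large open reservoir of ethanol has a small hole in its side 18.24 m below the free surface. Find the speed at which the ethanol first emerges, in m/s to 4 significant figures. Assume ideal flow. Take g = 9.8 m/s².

v = 18.91 m/s

Torricelli's result v = √(2gh) gives v = √(2·9.8·18.24) = 18.91 m/s.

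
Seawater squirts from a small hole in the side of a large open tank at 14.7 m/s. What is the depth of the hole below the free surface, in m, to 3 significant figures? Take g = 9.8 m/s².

Inverting v = √(2gh) gives h = v² / 2g.
h = 14.7²/(2·9.8) = 216/19.60 = 11.0 m.

h ≈ 11.0 m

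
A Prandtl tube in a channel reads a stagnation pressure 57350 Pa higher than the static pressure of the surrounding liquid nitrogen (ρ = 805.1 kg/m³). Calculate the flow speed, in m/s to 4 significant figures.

At the stagnation point the flow is brought to rest, so Bernoulli gives P_stag − P_static = ½ρv².
v = √(2ΔP/ρ) = √(2·57350/805.1) = 11.94 m/s.

v ≈ 11.94 m/s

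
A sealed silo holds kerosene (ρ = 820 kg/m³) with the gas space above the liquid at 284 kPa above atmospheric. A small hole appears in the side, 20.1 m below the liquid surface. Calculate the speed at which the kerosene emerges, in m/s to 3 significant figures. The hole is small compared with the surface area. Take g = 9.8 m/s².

33.0 m/s

Take point 1 at the surface (v₁ ≈ 0) and point 2 at the hole (at atmospheric pressure). Bernoulli: P₁ + ρg h = P_atm + ½ρv₂².
With P₁ − P_atm = 284000 Pa, v₂ = √(2gh + 2ΔP/ρ) = √(2·9.8·20.1 + 2·284000/820) = 33.0 m/s.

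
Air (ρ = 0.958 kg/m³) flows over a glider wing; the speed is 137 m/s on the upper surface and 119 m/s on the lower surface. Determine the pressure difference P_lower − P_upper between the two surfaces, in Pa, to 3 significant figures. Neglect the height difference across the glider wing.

ΔP = 2210 Pa

Bernoulli (same height): P_lower − P_upper = ½ρ(v_upper² − v_lower²).
ΔP = ½·0.958·(137² − 119²) = 2210 Pa.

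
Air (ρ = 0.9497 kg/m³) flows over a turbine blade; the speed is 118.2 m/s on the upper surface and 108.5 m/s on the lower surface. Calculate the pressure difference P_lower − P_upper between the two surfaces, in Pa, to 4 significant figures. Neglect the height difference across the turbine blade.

With negligible Δh, P + ½ρv² is constant, so P_low − P_up = ½ρ(v_up² − v_low²).
ΔP = ½·0.9497·(118.2² − 108.5²) = 1044 Pa.

1044 Pa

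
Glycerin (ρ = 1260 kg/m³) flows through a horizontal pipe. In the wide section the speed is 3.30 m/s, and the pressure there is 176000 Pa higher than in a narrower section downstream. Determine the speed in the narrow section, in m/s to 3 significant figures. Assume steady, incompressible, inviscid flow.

Along the level pipe P + ½ρv² is conserved, hence v₂² = v₁² + 2(P₁ − P₂)/ρ.
v₂ = √(3.30² + 2·176000/1260) = √(10.9 + 279) = 17.0 m/s.

17.0 m/s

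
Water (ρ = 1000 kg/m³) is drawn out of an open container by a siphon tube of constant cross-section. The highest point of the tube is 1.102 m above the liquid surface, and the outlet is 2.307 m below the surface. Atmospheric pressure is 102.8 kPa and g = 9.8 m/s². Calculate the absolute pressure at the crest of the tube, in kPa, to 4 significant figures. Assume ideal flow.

P_top = 69.39 kPa

The outlet speed comes from Torricelli: v = √(2g·2.307) = 6.724 m/s.
With constant cross-section the crest speed equals v; applying Bernoulli from the surface up to the crest, P_top = P_atm − ½ρv² − ρg·h_top.
P_top = 102800 − ½·1000·6.724² − 1000·9.8·1.102 = 69390 Pa.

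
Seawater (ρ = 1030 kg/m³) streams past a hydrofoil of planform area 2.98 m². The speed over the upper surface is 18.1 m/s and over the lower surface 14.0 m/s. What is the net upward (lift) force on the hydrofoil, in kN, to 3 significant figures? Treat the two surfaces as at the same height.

The faster flow above has the lower pressure; Bernoulli (same height) gives ΔP = ½ρ(v_up² − v_low²).
ΔP = ½·1030·(18.1² − 14.0²) = 67800 Pa.
Lift = ΔP · A = 67800 × 2.98 = 202000 N.

F ≈ 202 kN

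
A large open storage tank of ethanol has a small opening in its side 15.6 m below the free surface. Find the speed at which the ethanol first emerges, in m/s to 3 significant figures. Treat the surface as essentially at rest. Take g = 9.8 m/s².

v = 17.5 m/s

Torricelli's result v = √(2gh) gives v = √(2·9.8·15.6) = 17.5 m/s.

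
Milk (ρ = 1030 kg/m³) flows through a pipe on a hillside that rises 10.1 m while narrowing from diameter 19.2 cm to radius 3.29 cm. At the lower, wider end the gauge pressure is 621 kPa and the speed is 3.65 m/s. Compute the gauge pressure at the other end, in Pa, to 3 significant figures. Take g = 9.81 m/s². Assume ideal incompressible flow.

Mass conservation (A₁v₁ = A₂v₂) gives v₂ = 3.65 × 290/34.0 = 31.1 m/s.
Energy conservation along the streamline gives P₂ = P₁ − ½ρ(v₂² − v₁²) − ρg(h₂ − h₁).
P₂ = 621000 + ½·1030·(3.65² − 31.1²) − 1030·9.81·(+10.1) = 621000 + (-491000) − (102000) = 28400 Pa.

P₂ = 28400 Pa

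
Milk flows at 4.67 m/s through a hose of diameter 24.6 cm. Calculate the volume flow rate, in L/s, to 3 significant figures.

Q ≈ 222 L/s

Q = A·v = 0.0475 m² × 4.67 m/s = 0.222 m³/s.
Converting: 0.222 m³/s × 1000 = 222 L/s.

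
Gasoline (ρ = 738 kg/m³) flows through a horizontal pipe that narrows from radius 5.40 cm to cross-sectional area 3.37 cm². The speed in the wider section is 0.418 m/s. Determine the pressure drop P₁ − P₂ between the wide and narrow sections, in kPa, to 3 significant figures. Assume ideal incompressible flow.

Mass conservation (A₁v₁ = A₂v₂) gives v₂ = 0.418 × 91.6/3.37 = 11.4 m/s.
Bernoulli (h₁ = h₂): P₁ − P₂ = ½ρ(v₂² − v₁²).
P₁ − P₂ = ½·738·(11.4² − 0.418²) = ½·738·129 = 47600 Pa.

ΔP ≈ 47.6 kPa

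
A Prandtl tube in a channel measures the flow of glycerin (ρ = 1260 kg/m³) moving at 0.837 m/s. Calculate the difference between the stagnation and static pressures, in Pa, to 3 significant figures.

ΔP = 441 Pa

Bernoulli between the free stream and the stagnation point: ½ρv² = P_stag − P_static.
ΔP = ½·1260·0.837² = 441 Pa.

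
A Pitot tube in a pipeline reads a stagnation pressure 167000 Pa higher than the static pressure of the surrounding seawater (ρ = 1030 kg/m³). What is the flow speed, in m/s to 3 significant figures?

At the stagnation point the flow is brought to rest, so Bernoulli gives P_stag − P_static = ½ρv².
v = √(2ΔP/ρ) = √(2·167000/1030) = 18.0 m/s.

v ≈ 18.0 m/s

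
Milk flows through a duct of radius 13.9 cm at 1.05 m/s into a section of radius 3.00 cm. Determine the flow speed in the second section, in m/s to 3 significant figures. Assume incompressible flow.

The volume flow rate is constant, so v₂ = (A₁/A₂)v₁ = (607/28.3)·1.05 = 22.5 m/s.

22.5 m/s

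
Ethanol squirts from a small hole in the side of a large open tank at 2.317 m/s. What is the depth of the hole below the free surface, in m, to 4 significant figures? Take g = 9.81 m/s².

For a small hole in a large open tank, ½v² = gh, giving h = v²/(2g).
h = 2.317²/(2·9.81) = 5.368/19.62 = 0.2736 m.

h = 0.2736 m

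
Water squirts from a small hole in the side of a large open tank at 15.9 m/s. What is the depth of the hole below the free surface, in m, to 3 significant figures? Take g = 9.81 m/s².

h = 12.9 m

For a small hole in a large open tank, ½v² = gh, giving h = v²/(2g).
h = 15.9²/(2·9.81) = 253/19.62 = 12.9 m.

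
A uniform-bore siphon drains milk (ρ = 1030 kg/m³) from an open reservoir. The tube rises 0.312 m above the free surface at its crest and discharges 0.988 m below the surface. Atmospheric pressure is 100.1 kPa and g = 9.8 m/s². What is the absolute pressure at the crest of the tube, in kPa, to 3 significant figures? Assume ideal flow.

The outlet speed comes from Torricelli: v = √(2g·0.988) = 4.40 m/s.
Continuity keeps v the same throughout the tube; from surface to crest, P_atm + 0 = P_top + ½ρv² + ρg·h_top.
P_top = 100100 − ½·1030·4.40² − 1030·9.8·0.312 = 87000 Pa.

P_top = 87.0 kPa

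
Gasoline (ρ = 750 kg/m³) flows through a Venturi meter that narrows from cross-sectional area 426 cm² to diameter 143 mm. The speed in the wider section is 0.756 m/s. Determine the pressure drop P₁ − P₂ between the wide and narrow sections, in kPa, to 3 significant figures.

1.29 kPa

The volume flow rate is constant, so v₂ = (A₁/A₂)v₁ = (426/161)·0.756 = 2.01 m/s.
Bernoulli (h₁ = h₂): P₁ − P₂ = ½ρ(v₂² − v₁²).
P₁ − P₂ = ½·750·(2.01² − 0.756²) = ½·750·3.45 = 1290 Pa.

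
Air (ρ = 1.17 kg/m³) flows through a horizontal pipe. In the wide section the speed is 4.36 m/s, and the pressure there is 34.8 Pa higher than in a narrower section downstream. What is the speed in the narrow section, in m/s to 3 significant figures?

Along the level pipe P + ½ρv² is conserved, hence v₂² = v₁² + 2(P₁ − P₂)/ρ.
v₂ = √(4.36² + 2·34.8/1.17) = √(19.0 + 59.5) = 8.86 m/s.

v₂ ≈ 8.86 m/s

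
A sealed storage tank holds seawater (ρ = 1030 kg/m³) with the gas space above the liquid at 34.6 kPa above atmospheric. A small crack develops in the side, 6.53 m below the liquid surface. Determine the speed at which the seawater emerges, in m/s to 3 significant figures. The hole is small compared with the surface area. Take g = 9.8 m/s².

v ≈ 14.0 m/s

Take point 1 at the surface (v₁ ≈ 0) and point 2 at the hole (at atmospheric pressure). Bernoulli: P₁ + ρg h = P_atm + ½ρv₂².
With P₁ − P_atm = 34600 Pa, v₂ = √(2gh + 2ΔP/ρ) = √(2·9.8·6.53 + 2·34600/1030) = 14.0 m/s.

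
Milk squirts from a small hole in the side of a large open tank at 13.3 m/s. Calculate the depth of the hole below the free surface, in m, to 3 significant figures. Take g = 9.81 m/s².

9.02 m

Torricelli: v = √(2gh), so h = v²/(2g).
h = 13.3²/(2·9.81) = 177/19.62 = 9.02 m.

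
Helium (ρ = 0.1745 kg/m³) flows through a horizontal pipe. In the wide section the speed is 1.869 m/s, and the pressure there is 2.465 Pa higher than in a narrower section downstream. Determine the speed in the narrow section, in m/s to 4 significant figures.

v₂ ≈ 5.634 m/s

With h₁ = h₂, rearranging Bernoulli gives v₂ = √(v₁² + 2ΔP/ρ).
v₂ = √(1.869² + 2·2.465/0.1745) = √(3.493 + 28.25) = 5.634 m/s.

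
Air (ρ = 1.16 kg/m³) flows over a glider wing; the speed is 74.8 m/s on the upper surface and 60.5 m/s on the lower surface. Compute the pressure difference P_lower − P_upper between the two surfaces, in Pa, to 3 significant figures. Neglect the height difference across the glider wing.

Bernoulli (same height): P_lower − P_upper = ½ρ(v_upper² − v_lower²).
ΔP = ½·1.16·(74.8² − 60.5²) = 1120 Pa.

1120 Pa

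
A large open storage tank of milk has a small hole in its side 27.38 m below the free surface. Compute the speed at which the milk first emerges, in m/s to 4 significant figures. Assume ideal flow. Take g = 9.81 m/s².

v = 23.18 m/s

With the surface at rest and both surface and jet at atmospheric pressure, Bernoulli gives ρg h = ½ρv², so v = √(2gh) = √(2·9.81·27.38) = 23.18 m/s.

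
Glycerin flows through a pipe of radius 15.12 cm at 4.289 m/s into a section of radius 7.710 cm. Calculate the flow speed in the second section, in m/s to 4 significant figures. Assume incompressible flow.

Mass conservation (A₁v₁ = A₂v₂) gives v₂ = 4.289 × 718.2/186.7 = 16.49 m/s.

16.49 m/s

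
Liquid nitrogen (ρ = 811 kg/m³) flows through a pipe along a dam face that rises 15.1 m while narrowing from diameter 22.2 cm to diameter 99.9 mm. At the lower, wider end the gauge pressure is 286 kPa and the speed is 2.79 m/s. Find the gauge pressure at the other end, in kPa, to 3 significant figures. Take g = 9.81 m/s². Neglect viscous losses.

P₂ = 92.0 kPa

By continuity, v₂ = v₁·A₁/A₂ = 2.79·(387/78.4) = 13.8 m/s.
Applying Bernoulli between the two ends and solving for P₂: P₂ = P₁ + ½ρ(v₁² − v₂²) − ρgΔh.
P₂ = 286000 + ½·811·(2.79² − 13.8²) − 811·9.81·(+15.1) = 286000 + (-73800) − (120000) = 92000 Pa.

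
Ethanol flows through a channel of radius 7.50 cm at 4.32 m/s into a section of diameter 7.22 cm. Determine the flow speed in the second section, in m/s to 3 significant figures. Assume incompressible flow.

Continuity gives A₁v₁ = A₂v₂, so v₂ = (177 cm²)/(40.9 cm²) × 4.32 m/s = 18.6 m/s.

v₂ ≈ 18.6 m/s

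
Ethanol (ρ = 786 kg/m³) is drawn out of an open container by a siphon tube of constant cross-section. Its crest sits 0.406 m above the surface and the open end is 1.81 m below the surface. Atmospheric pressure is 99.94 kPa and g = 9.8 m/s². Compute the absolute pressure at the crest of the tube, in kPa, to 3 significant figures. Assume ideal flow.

P_top = 82.9 kPa

From the surface to the outlet (both open to atmosphere, surface at rest): v = √(2g·h_out) = √(2·9.8·1.81) = 5.96 m/s.
The bore is uniform, so the speed at the crest is the same v. Bernoulli surface→crest: P_atm = P_top + ½ρv² + ρg·h_top.
P_top = 99940 − ½·786·5.96² − 786·9.8·0.406 = 82900 Pa.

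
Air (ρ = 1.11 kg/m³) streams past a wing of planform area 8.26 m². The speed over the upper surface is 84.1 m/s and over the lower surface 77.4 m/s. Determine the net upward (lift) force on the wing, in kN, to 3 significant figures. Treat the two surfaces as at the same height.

F ≈ 4.96 kN

With equal heights on the two surfaces, Bernoulli gives P_lower − P_upper = ½ρ(v_upper² − v_lower²).
ΔP = ½·1.11·(84.1² − 77.4²) = 601 Pa.
Lift = ΔP · A = 601 × 8.26 = 4960 N.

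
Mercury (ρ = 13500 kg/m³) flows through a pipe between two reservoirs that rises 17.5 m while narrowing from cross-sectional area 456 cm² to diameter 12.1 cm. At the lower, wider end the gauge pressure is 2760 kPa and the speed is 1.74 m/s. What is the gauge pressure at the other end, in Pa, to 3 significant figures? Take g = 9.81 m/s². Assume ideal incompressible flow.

Mass conservation (A₁v₁ = A₂v₂) gives v₂ = 1.74 × 456/115 = 6.90 m/s.
Bernoulli: P₁ + ½ρv₁² + ρg h₁ = P₂ + ½ρv₂² + ρg h₂, so P₂ = P₁ + ½ρ(v₁² − v₂²) − ρg(h₂ − h₁).
P₂ = 2760000 + ½·13500·(1.74² − 6.90²) − 13500·9.81·(+17.5) = 2760000 + (-301000) − (2320000) = 141000 Pa.

P₂ ≈ 141000 Pa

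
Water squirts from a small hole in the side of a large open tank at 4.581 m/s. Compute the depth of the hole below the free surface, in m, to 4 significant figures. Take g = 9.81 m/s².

For a small hole in a large open tank, ½v² = gh, giving h = v²/(2g).
h = 4.581²/(2·9.81) = 20.99/19.62 = 1.070 m.

h = 1.070 m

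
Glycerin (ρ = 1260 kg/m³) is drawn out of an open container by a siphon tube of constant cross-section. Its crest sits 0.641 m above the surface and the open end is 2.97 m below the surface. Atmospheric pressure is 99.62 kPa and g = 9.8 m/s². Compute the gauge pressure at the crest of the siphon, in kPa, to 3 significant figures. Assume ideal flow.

P_gauge ≈ -44.6 kPa

The outlet speed comes from Torricelli: v = √(2g·2.97) = 7.63 m/s.
Continuity keeps v the same throughout the tube; from surface to crest, P_atm + 0 = P_top + ½ρv² + ρg·h_top.
P_top = 99620 − ½·1260·7.63² − 1260·9.8·0.641 = 55000 Pa. So P_gauge = P_top − P_atm = -44600 Pa.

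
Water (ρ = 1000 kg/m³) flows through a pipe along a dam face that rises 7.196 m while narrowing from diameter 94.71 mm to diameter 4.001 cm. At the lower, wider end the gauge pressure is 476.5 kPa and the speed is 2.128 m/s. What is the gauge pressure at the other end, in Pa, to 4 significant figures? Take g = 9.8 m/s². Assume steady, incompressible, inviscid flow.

By continuity, v₂ = v₁·A₁/A₂ = 2.128·(70.45/12.57) = 11.92 m/s.
Energy conservation along the streamline gives P₂ = P₁ − ½ρ(v₂² − v₁²) − ρg(h₂ − h₁).
P₂ = 476500 + ½·1000·(2.128² − 11.92²) − 1000·9.8·(+7.196) = 476500 + (-68830) − (70520) = 337200 Pa.

P₂ = 337200 Pa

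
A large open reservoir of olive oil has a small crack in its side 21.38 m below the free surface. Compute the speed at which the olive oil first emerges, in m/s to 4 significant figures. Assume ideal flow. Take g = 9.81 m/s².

The surface is effectively still and both ends are open, so ½v² = gh and v = √(2·9.81·21.38) = 20.48 m/s.

v = 20.48 m/s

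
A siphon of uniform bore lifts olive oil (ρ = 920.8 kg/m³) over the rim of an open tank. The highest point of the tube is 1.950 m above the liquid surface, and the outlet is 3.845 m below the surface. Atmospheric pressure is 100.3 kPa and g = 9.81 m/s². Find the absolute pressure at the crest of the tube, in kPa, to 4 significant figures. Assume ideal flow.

Bernoulli surface→outlet gives ½v² = g·h_out, so v = √(2·9.81·3.845) = 8.686 m/s.
Continuity keeps v the same throughout the tube; from surface to crest, P_atm + 0 = P_top + ½ρv² + ρg·h_top.
P_top = 100300 − ½·920.8·8.686² − 920.8·9.81·1.950 = 47950 Pa.

P_top = 47.95 kPa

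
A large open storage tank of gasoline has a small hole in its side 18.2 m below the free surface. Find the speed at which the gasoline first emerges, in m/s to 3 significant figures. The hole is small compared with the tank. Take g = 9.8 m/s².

18.9 m/s

Bernoulli from surface to hole (P equal, v_surface ≈ 0): v = √(2gh) = √(2×9.8×18.2) = 18.9 m/s.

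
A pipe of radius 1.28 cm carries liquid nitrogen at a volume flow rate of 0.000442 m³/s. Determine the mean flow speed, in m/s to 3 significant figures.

v ≈ 0.859 m/s

Q = 0.000442 m³/s = 0.000442 m³/s.
v = Q/A = 0.000442 / 0.000515 = 0.859 m/s.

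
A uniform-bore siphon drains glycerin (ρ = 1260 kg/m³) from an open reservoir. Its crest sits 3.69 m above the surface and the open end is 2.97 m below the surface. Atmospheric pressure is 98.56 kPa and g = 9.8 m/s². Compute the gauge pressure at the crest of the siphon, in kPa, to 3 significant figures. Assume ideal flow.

The outlet speed comes from Torricelli: v = √(2g·2.97) = 7.63 m/s.
With constant cross-section the crest speed equals v; applying Bernoulli from the surface up to the crest, P_top = P_atm − ½ρv² − ρg·h_top.
P_top = 98560 − ½·1260·7.63² − 1260·9.8·3.69 = 16300 Pa. So P_gauge = P_top − P_atm = -82200 Pa.

P_gauge = -82.2 kPa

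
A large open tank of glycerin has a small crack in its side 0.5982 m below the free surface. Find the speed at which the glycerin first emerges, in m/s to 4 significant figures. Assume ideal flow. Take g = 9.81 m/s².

The surface is effectively still and both ends are open, so ½v² = gh and v = √(2·9.81·0.5982) = 3.426 m/s.

3.426 m/s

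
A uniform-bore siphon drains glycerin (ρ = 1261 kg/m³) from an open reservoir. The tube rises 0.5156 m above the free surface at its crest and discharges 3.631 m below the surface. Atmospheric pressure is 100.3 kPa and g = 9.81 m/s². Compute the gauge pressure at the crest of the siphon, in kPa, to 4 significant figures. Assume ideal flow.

The outlet speed comes from Torricelli: v = √(2g·3.631) = 8.440 m/s.
With constant cross-section the crest speed equals v; applying Bernoulli from the surface up to the crest, P_top = P_atm − ½ρv² − ρg·h_top.
P_top = 100300 − ½·1261·8.440² − 1261·9.81·0.5156 = 49000 Pa. So P_gauge = P_top − P_atm = -51300 Pa.

P_gauge ≈ -51.30 kPa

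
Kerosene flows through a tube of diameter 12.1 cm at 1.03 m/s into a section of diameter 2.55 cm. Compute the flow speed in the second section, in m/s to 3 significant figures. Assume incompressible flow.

Mass conservation (A₁v₁ = A₂v₂) gives v₂ = 1.03 × 115/5.11 = 23.2 m/s.

v₂ = 23.2 m/s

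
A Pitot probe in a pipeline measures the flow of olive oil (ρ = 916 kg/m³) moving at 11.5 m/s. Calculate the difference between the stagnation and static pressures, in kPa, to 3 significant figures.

ΔP ≈ 60.6 kPa

The dynamic pressure equals the rise in static pressure at the stagnation point: ΔP = ½ρv².
ΔP = ½·916·11.5² = 60600 Pa.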